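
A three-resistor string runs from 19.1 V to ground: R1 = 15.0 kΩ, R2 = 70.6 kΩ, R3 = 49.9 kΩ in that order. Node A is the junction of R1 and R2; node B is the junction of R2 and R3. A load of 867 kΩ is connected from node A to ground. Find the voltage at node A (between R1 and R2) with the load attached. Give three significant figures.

V ≈ 16.7 V

Below node A the series string R2+R3 = 120.5 kΩ sits in parallel with the 867 kΩ load: 105.8 kΩ.
V_A = 19.1 × 105.8/(15.0 + 105.8) = 16.7 V.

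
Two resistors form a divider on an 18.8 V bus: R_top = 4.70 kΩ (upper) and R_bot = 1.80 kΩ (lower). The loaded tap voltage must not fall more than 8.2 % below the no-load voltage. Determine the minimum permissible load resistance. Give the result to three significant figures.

R_L(min) ≈ 14.6 kΩ

Output resistance R_th = R_top‖R_bot = (4.70 × 1.80)/6.500 = 1.302 kΩ.
The fractional drop is R_th/(R_th + R_L); requiring this ≤ 0.0820 gives R_L ≥ R_th(1/0.0820 − 1) = 1.302 × 11.20 = 14.6 kΩ.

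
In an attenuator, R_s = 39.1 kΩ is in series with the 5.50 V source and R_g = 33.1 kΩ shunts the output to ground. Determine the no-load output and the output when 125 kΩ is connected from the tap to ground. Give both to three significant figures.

Open-circuit: V = 5.50 × 33.1/(39.1 + 33.1) = 2.52 V.
With the load, R_g becomes R_g‖R_L = 26.17 kΩ, so V = 5.50 × 26.17/65.27 = 2.21 V.

Unloaded: 2.52 V; loaded: 2.21 V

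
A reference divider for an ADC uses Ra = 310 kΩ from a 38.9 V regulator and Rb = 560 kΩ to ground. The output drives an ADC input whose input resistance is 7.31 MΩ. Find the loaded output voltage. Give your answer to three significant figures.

The load sits in parallel with Rb: Rb‖R_L = (560 × 7310) / (560 + 7310) = 520.2 kΩ.
V_out = 38.9 × 520.2 / (310 + 520.2) = 38.9 × 520.2/830.2 = 24.4 V.
(Unloaded it would have been 25.0 V.)

V_out ≈ 24.4 V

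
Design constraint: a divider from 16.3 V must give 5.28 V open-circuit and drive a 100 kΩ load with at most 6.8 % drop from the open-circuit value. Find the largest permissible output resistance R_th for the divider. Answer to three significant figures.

R_th ≤ 7.30 kΩ

Loading drop = R_th/(R_th + R_L) ≤ 0.0680, so R_th ≤ R_L · ε/(1−ε) = 100 kΩ × 0.0680/0.9320 = 7.30 kΩ.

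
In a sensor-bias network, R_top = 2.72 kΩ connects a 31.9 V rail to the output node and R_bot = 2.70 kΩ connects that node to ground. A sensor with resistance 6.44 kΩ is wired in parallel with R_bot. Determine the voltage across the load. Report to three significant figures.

The load sits in parallel with R_bot: R_bot‖R_L = (2.70 × 6.44) / (2.70 + 6.44) = 1.902 kΩ.
V_out = 31.9 × 1.902 / (2.72 + 1.902) = 31.9 × 1.902/4.622 = 13.1 V.

V_out ≈ 13.1 V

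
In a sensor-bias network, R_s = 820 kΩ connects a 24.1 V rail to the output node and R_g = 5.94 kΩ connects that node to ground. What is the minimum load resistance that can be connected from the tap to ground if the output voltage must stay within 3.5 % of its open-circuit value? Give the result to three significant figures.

Output resistance R_th = R_s‖R_g = (820 × 5.94)/825.9 = 5.897 kΩ.
The fractional drop is R_th/(R_th + R_L); requiring this ≤ 0.0350 gives R_L ≥ R_th(1/0.0350 − 1) = 5.897 × 27.57 = 163 kΩ.

R_L(min) ≈ 163 kΩ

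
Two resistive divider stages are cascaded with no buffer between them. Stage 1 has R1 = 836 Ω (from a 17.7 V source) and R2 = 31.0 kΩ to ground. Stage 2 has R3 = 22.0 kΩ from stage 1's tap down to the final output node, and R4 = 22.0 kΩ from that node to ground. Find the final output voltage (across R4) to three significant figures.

Stage 2 presents R3+R4 = 44000 Ω as a load on stage 1's tap.
Stage 1's lower leg becomes R2‖(R3+R4) = 18190 Ω, so V_mid = 17.7 × 18190/19020 = 16.92 V.
Stage 2 is itself unloaded: V_out = V_mid × R4/(R3+R4) = 16.92 × 22000/44000 = 8.46 V.

V_out ≈ 8.46 V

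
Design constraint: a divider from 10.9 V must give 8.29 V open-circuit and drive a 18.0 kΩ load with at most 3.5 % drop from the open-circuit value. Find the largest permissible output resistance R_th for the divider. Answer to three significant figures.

R_th ≤ 653 Ω

Loading drop = R_th/(R_th + R_L) ≤ 0.0350, so R_th ≤ R_L · ε/(1−ε) = 18.0 kΩ × 0.0350/0.9650 = 653 Ω.
(Any R1, R2 with R2/(R1+R2) = 0.761 and R1‖R2 ≤ 653 Ω will meet the spec.)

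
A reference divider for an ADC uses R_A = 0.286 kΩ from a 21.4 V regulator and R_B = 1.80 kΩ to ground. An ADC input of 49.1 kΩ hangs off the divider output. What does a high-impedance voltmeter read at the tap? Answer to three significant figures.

V_out ≈ 18.4 V

The load sits in parallel with R_B: R_B‖R_L = (1800 × 49100) / (1800 + 49100) = 1736 Ω.
V_out = 21.4 × 1736 / (286 + 1736) = 21.4 × 1736/2022 = 18.4 V.
(Unloaded it would have been 18.5 V.)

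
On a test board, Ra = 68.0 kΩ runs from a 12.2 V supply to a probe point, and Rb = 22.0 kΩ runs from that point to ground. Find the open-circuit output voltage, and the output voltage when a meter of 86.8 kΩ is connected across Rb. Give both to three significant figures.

Unloaded: 2.98 V; loaded: 2.50 V

Open-circuit: V = 12.2 × 22.0/(68.0 + 22.0) = 2.98 V.
With the load, Rb becomes Rb‖R_L = 17.55 kΩ, so V = 12.2 × 17.55/85.55 = 2.50 V.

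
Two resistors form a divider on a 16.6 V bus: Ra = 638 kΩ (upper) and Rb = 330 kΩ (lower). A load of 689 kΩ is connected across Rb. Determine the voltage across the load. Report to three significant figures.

The load sits in parallel with Rb: Rb‖R_L = (330 × 689) / (330 + 689) = 223.1 kΩ.
V_out = 16.6 × 223.1 / (638 + 223.1) = 16.6 × 223.1/861.1 = 4.30 V.
(Unloaded it would have been 5.66 V.)

V_out ≈ 4.30 V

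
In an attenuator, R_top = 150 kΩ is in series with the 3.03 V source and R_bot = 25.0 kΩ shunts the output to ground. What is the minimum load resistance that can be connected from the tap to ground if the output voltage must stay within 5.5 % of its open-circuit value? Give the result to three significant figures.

R_L(min) ≈ 368 kΩ

Output resistance R_th = R_top‖R_bot = (150 × 25.0)/175.0 = 21.43 kΩ.
The fractional drop is R_th/(R_th + R_L); requiring this ≤ 0.0550 gives R_L ≥ R_th(1/0.0550 − 1) = 21.43 × 17.18 = 368 kΩ.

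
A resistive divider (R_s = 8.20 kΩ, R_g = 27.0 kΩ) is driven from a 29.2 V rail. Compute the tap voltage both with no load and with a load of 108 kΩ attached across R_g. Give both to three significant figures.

Open-circuit: V = 29.2 × 27.0/(8.20 + 27.0) = 22.4 V.
With the load, R_g becomes R_g‖R_L = 21.60 kΩ, so V = 29.2 × 21.60/29.80 = 21.2 V.

Unloaded: 22.4 V; loaded: 21.2 V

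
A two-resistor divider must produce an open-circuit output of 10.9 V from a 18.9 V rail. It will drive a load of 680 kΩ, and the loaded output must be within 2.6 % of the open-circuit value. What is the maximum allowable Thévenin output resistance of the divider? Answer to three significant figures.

R_th ≤ 18.2 kΩ

Loading drop = R_th/(R_th + R_L) ≤ 0.0260, so R_th ≤ R_L · ε/(1−ε) = 680 kΩ × 0.0260/0.9740 = 18.2 kΩ.
(Any R1, R2 with R2/(R1+R2) = 0.577 and R1‖R2 ≤ 18.2 kΩ will meet the spec.)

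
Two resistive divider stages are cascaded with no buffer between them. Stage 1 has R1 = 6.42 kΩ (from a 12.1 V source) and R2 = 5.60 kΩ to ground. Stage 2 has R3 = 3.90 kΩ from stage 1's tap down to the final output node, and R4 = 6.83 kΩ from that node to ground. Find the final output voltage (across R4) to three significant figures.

Stage 2 presents R3+R4 = 10.73 kΩ as a load on stage 1's tap.
Stage 1's lower leg becomes R2‖(R3+R4) = 3.680 kΩ, so V_mid = 12.1 × 3.680/10.10 = 4.408 V.
Stage 2 is itself unloaded: V_out = V_mid × R4/(R3+R4) = 4.408 × 6.83/10.73 = 2.81 V.

V_out ≈ 2.81 V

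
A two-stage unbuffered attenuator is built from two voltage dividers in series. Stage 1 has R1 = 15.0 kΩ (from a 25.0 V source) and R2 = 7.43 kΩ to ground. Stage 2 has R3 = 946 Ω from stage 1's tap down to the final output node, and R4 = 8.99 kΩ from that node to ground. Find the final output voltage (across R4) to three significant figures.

Stage 2 presents R3+R4 = 9936 Ω as a load on stage 1's tap.
Stage 1's lower leg becomes R2‖(R3+R4) = 4251 Ω, so V_mid = 25.0 × 4251/19250 = 5.521 V.
Stage 2 is itself unloaded: V_out = V_mid × R4/(R3+R4) = 5.521 × 8990/9936 = 4.99 V.

V_out ≈ 4.99 V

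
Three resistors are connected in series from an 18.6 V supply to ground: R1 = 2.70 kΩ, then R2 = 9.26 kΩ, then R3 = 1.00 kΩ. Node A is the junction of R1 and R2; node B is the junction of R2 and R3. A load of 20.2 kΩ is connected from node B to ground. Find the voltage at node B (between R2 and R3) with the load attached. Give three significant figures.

At node B, R3 is in parallel with the load: R3‖R_L = 0.9528 kΩ.
Below node A the resistance is R2 + (R3‖R_L) = 10.21 kΩ, so V_A = 18.6 × 10.21/12.91 = 14.71 V.
Then V_B = V_A × (R3‖R_L)/(R2 + R3‖R_L) = 14.71 × 0.9528/10.21 = 1.37 V.

V ≈ 1.37 V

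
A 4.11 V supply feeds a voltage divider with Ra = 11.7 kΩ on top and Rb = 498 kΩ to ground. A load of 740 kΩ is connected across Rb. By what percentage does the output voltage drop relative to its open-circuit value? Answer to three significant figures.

1.52 %

The divider's output (Thévenin) resistance is Ra‖Rb = 11.43 kΩ.
Fractional drop under load = R_th/(R_th + R_L) = 11.43 / (11.43 + 740) = 0.01521.
So the output falls by 1.52 %.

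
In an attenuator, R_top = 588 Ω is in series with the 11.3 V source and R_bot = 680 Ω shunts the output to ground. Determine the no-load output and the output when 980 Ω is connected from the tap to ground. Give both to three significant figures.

Unloaded: 6.06 V; loaded: 4.58 V

Open-circuit: V = 11.3 × 680/(588 + 680) = 6.06 V.
With the load, R_bot becomes R_bot‖R_L = 401.4 Ω, so V = 11.3 × 401.4/989.4 = 4.58 V.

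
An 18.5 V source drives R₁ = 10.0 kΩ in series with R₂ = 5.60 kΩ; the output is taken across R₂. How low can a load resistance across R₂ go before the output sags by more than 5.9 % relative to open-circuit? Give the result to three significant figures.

R_L(min) ≈ 57.3 kΩ

Output resistance R_th = R₁‖R₂ = (10.0 × 5.60)/15.60 = 3.590 kΩ.
The fractional drop is R_th/(R_th + R_L); requiring this ≤ 0.0590 gives R_L ≥ R_th(1/0.0590 − 1) = 3.590 × 15.95 = 57.3 kΩ.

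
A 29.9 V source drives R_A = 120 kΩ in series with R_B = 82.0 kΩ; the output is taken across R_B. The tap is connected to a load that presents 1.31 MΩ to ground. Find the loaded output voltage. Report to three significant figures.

The load sits in parallel with R_B: R_B‖R_L = (82.0 × 1310) / (82.0 + 1310) = 77.17 kΩ.
V_out = 29.9 × 77.17 / (120 + 77.17) = 29.9 × 77.17/197.2 = 11.7 V.

V_out ≈ 11.7 V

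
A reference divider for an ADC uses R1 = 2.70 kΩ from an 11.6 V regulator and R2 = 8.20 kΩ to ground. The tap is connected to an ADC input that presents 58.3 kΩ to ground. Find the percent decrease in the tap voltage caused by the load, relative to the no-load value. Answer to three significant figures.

The divider's output (Thévenin) resistance is R1‖R2 = 2.031 kΩ.
Fractional drop under load = R_th/(R_th + R_L) = 2.031 / (2.031 + 58.3) = 0.03367.
So the output falls by 3.37 %.

3.37 %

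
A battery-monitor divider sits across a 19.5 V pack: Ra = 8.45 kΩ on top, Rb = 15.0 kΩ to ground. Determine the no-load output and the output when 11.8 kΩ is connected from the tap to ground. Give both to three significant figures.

Open-circuit: V = 19.5 × 15.0/(8.45 + 15.0) = 12.5 V.
With the load, Rb becomes Rb‖R_L = 6.604 kΩ, so V = 19.5 × 6.604/15.05 = 8.55 V.

Unloaded: 12.5 V; loaded: 8.55 V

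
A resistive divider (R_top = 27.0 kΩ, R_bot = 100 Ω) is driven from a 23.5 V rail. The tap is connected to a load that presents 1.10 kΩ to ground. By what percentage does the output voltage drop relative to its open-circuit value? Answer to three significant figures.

8.31 %

The divider's output (Thévenin) resistance is R_top‖R_bot = 99.63 Ω.
Fractional drop under load = R_th/(R_th + R_L) = 99.63 / (99.63 + 1100) = 0.08305.
So the output falls by 8.31 %.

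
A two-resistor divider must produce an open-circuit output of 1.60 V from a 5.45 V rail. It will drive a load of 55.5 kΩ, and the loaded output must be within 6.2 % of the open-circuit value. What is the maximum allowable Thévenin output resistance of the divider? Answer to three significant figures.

Loading drop = R_th/(R_th + R_L) ≤ 0.0620, so R_th ≤ R_L · ε/(1−ε) = 55.5 kΩ × 0.0620/0.9380 = 3.67 kΩ.
(Any R1, R2 with R2/(R1+R2) = 0.294 and R1‖R2 ≤ 3.67 kΩ will meet the spec.)

R_th ≤ 3.67 kΩ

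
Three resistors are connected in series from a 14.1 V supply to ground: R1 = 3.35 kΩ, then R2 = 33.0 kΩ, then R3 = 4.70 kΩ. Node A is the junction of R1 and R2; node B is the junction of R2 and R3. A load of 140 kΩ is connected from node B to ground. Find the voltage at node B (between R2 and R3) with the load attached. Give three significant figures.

V ≈ 1.57 V

At node B, R3 is in parallel with the load: R3‖R_L = 4.547 kΩ.
Below node A the resistance is R2 + (R3‖R_L) = 37.55 kΩ, so V_A = 14.1 × 37.55/40.90 = 12.95 V.
Then V_B = V_A × (R3‖R_L)/(R2 + R3‖R_L) = 12.95 × 4.547/37.55 = 1.57 V.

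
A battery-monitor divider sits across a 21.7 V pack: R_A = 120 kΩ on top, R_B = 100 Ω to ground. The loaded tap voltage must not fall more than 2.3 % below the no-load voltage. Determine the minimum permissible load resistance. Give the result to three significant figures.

Output resistance R_th = R_A‖R_B = (120000 × 100)/120100 = 99.92 Ω.
The fractional drop is R_th/(R_th + R_L); requiring this ≤ 0.0230 gives R_L ≥ R_th(1/0.0230 − 1) = 99.92 × 42.48 = 4.24 kΩ.

R_L(min) ≈ 4.24 kΩ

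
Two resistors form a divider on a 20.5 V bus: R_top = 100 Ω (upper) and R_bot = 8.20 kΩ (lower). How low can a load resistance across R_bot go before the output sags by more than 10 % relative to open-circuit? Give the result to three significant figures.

R_L(min) ≈ 889 Ω

Output resistance R_th = R_top‖R_bot = (100 × 8200)/8300 = 98.80 Ω.
The fractional drop is R_th/(R_th + R_L); requiring this ≤ 0.100 gives R_L ≥ R_th(1/0.100 − 1) = 98.80 × 9.000 = 889 Ω.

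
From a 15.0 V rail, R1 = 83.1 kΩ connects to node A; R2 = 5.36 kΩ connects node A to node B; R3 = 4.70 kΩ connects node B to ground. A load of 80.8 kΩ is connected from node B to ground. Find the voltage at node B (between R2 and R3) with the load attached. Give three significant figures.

V ≈ 0.717 V

At node B, R3 is in parallel with the load: R3‖R_L = 4.442 kΩ.
Below node A the resistance is R2 + (R3‖R_L) = 9.802 kΩ, so V_A = 15.0 × 9.802/92.90 = 1.583 V.
Then V_B = V_A × (R3‖R_L)/(R2 + R3‖R_L) = 1.583 × 4.442/9.802 = 0.717 V.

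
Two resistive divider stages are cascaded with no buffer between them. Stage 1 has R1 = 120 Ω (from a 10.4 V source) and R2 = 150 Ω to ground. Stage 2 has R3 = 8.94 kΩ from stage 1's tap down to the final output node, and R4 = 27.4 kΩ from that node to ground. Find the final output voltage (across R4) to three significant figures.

V_out ≈ 4.35 V

Stage 2 presents R3+R4 = 36340 Ω as a load on stage 1's tap.
Stage 1's lower leg becomes R2‖(R3+R4) = 149.4 Ω, so V_mid = 10.4 × 149.4/269.4 = 5.767 V.
Stage 2 is itself unloaded: V_out = V_mid × R4/(R3+R4) = 5.767 × 27400/36340 = 4.35 V.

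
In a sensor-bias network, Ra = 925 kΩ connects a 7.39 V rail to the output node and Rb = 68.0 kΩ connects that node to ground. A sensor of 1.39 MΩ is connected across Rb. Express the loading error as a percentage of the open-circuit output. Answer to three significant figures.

The divider's output (Thévenin) resistance is Ra‖Rb = 63.34 kΩ.
Fractional drop under load = R_th/(R_th + R_L) = 63.34 / (63.34 + 1390) = 0.04358.
So the output falls by 4.36 %.

4.36 %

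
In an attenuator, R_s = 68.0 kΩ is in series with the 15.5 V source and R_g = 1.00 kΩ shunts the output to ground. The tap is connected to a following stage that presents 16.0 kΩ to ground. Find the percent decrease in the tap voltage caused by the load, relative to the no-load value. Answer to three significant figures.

5.80 %

The divider's output (Thévenin) resistance is R_s‖R_g = 0.9855 kΩ.
Fractional drop under load = R_th/(R_th + R_L) = 0.9855 / (0.9855 + 16.0) = 0.05802.
So the output falls by 5.80 %.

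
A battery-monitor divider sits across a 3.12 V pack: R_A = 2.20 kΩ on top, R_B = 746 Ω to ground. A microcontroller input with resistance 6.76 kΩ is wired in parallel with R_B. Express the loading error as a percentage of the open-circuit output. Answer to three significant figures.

7.61 %

The divider's output (Thévenin) resistance is R_A‖R_B = 557.1 Ω.
Fractional drop under load = R_th/(R_th + R_L) = 557.1 / (557.1 + 6760) = 0.07614.
So the output falls by 7.61 %.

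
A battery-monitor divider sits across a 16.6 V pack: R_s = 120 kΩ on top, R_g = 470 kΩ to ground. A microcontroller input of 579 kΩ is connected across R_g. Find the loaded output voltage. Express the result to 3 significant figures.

V_out ≈ 11.3 V

The load sits in parallel with R_g: R_g‖R_L = (470 × 579) / (470 + 579) = 259.4 kΩ.
V_out = 16.6 × 259.4 / (120 + 259.4) = 16.6 × 259.4/379.4 = 11.3 V.
(Unloaded it would have been 13.2 V.)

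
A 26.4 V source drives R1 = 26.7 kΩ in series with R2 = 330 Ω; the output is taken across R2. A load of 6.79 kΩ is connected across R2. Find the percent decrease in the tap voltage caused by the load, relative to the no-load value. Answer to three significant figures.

The divider's output (Thévenin) resistance is R1‖R2 = 326.0 Ω.
Fractional drop under load = R_th/(R_th + R_L) = 326.0 / (326.0 + 6790) = 0.04581.
So the output falls by 4.58 %.

4.58 %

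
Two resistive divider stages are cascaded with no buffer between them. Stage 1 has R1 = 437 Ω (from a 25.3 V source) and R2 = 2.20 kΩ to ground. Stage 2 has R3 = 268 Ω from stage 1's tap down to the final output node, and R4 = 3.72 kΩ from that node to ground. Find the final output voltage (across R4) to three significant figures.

V_out ≈ 18.0 V

Stage 2 presents R3+R4 = 3988 Ω as a load on stage 1's tap.
Stage 1's lower leg becomes R2‖(R3+R4) = 1418 Ω, so V_mid = 25.3 × 1418/1855 = 19.34 V.
Stage 2 is itself unloaded: V_out = V_mid × R4/(R3+R4) = 19.34 × 3720/3988 = 18.0 V.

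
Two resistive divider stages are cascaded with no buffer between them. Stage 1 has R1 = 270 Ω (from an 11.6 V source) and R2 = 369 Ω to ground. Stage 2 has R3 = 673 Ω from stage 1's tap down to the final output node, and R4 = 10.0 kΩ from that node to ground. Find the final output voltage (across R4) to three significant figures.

Stage 2 presents R3+R4 = 10670 Ω as a load on stage 1's tap.
Stage 1's lower leg becomes R2‖(R3+R4) = 356.7 Ω, so V_mid = 11.6 × 356.7/626.7 = 6.602 V.
Stage 2 is itself unloaded: V_out = V_mid × R4/(R3+R4) = 6.602 × 10000/10670 = 6.19 V.

V_out ≈ 6.19 V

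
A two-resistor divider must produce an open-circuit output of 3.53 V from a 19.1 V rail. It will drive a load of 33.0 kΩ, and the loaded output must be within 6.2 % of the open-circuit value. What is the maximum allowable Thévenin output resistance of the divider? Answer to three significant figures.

R_th ≤ 2.18 kΩ

Loading drop = R_th/(R_th + R_L) ≤ 0.0620, so R_th ≤ R_L · ε/(1−ε) = 33.0 kΩ × 0.0620/0.9380 = 2.18 kΩ.
(Any R1, R2 with R2/(R1+R2) = 0.185 and R1‖R2 ≤ 2.18 kΩ will meet the spec.)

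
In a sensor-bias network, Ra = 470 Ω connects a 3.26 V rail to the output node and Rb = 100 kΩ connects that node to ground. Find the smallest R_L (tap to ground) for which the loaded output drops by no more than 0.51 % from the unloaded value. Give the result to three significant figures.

R_L(min) ≈ 91.3 kΩ

Output resistance R_th = Ra‖Rb = (470 × 100000)/100500 = 467.8 Ω.
The fractional drop is R_th/(R_th + R_L); requiring this ≤ 0.00510 gives R_L ≥ R_th(1/0.00510 − 1) = 467.8 × 195.1 = 91.3 kΩ.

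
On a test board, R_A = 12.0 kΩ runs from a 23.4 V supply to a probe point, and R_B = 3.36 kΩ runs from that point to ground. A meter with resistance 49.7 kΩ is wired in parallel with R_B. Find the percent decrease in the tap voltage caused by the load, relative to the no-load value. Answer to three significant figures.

The divider's output (Thévenin) resistance is R_A‖R_B = 2.625 kΩ.
Fractional drop under load = R_th/(R_th + R_L) = 2.625 / (2.625 + 49.7) = 0.05017.
So the output falls by 5.02 %.

5.02 %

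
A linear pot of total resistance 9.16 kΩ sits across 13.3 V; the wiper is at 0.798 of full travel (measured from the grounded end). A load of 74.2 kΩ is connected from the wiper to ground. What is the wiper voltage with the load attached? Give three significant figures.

The wiper splits the pot into (1−α)R = 1.850 kΩ above and αR = 7.310 kΩ below.
Lower section ‖ load = 6.654 kΩ.
V_wiper = 13.3 × 6.654/(1.850 + 6.654) = 10.4 V.

V ≈ 10.4 V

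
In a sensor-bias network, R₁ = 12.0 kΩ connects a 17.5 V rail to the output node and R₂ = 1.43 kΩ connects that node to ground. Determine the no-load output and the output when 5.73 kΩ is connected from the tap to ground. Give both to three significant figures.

Unloaded: 1.86 V; loaded: 1.52 V

Open-circuit: V = 17.5 × 1.43/(12.0 + 1.43) = 1.86 V.
With the load, R₂ becomes R₂‖R_L = 1.144 kΩ, so V = 17.5 × 1.144/13.14 = 1.52 V.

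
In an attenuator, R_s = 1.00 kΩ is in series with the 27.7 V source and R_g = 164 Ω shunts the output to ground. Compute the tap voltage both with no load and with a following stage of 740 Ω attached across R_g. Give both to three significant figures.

Open-circuit: V = 27.7 × 164/(1000 + 164) = 3.90 V.
With the load, R_g becomes R_g‖R_L = 134.2 Ω, so V = 27.7 × 134.2/1134 = 3.28 V.

Unloaded: 3.90 V; loaded: 3.28 V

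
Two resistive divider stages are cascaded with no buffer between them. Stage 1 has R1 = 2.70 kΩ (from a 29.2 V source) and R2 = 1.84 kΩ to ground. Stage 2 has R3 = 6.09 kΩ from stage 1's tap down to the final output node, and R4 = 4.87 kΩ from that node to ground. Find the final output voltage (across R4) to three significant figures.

Stage 2 presents R3+R4 = 10.96 kΩ as a load on stage 1's tap.
Stage 1's lower leg becomes R2‖(R3+R4) = 1.575 kΩ, so V_mid = 29.2 × 1.575/4.276 = 10.76 V.
Stage 2 is itself unloaded: V_out = V_mid × R4/(R3+R4) = 10.76 × 4.87/10.96 = 4.78 V.

V_out ≈ 4.78 V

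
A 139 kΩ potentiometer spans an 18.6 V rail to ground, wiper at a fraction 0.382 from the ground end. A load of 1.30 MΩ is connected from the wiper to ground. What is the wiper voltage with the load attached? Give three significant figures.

The wiper splits the pot into (1−α)R = 85.90 kΩ above and αR = 53.10 kΩ below.
Lower section ‖ load = 51.01 kΩ.
V_wiper = 18.6 × 51.01/(85.90 + 51.01) = 6.93 V.

V ≈ 6.93 V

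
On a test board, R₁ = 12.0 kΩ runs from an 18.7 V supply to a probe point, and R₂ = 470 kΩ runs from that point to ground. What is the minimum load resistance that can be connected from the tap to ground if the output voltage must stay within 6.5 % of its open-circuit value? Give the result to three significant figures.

Output resistance R_th = R₁‖R₂ = (12.0 × 470)/482.0 = 11.70 kΩ.
The fractional drop is R_th/(R_th + R_L); requiring this ≤ 0.0650 gives R_L ≥ R_th(1/0.0650 − 1) = 11.70 × 14.38 = 168 kΩ.

R_L(min) ≈ 168 kΩ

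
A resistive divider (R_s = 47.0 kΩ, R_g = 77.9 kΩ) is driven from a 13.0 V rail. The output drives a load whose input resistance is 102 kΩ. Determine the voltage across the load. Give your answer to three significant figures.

V_out ≈ 6.30 V

The load sits in parallel with R_g: R_g‖R_L = (77.9 × 102) / (77.9 + 102) = 44.17 kΩ.
V_out = 13.0 × 44.17 / (47.0 + 44.17) = 13.0 × 44.17/91.17 = 6.30 V.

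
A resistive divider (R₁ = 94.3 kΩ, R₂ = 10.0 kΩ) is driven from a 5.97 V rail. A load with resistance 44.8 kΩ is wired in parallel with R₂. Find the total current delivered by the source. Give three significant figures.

I ≈ 0.0583 mA

R₂‖R_L = 8.175 kΩ, so the source sees R₁ + R₂‖R_L = 102.5 kΩ.
I = 5.97 V / 102.5 kΩ = 0.0583 mA.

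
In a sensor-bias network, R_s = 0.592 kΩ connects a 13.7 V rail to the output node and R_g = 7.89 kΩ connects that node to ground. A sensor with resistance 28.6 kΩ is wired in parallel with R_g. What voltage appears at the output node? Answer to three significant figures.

The load sits in parallel with R_g: R_g‖R_L = (7890 × 28600) / (7890 + 28600) = 6184 Ω.
V_out = 13.7 × 6184 / (592 + 6184) = 13.7 × 6184/6776 = 12.5 V.

V_out ≈ 12.5 V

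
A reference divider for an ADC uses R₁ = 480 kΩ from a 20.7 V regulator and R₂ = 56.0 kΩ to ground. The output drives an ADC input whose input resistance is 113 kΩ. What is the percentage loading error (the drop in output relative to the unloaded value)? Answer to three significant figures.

The divider's output (Thévenin) resistance is R₁‖R₂ = 50.15 kΩ.
Fractional drop under load = R_th/(R_th + R_L) = 50.15 / (50.15 + 113) = 0.3074.
So the output falls by 30.7 %.

30.7 %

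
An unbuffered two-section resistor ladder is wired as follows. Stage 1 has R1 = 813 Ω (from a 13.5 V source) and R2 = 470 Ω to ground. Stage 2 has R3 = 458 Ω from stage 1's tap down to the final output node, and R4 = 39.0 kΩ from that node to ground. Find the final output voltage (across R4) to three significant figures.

Stage 2 presents R3+R4 = 39460 Ω as a load on stage 1's tap.
Stage 1's lower leg becomes R2‖(R3+R4) = 464.5 Ω, so V_mid = 13.5 × 464.5/1277 = 4.908 V.
Stage 2 is itself unloaded: V_out = V_mid × R4/(R3+R4) = 4.908 × 39000/39460 = 4.85 V.

V_out ≈ 4.85 V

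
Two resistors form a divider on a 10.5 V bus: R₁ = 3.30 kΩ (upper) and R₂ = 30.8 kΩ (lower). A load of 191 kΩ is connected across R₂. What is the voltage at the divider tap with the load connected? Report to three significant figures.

The load sits in parallel with R₂: R₂‖R_L = (30.8 × 191) / (30.8 + 191) = 26.52 kΩ.
V_out = 10.5 × 26.52 / (3.30 + 26.52) = 10.5 × 26.52/29.82 = 9.34 V.

V_out ≈ 9.34 V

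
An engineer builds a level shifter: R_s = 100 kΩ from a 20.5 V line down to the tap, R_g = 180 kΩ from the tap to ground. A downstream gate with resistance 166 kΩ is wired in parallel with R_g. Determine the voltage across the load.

V_out ≈ 9.50 V

The load sits in parallel with R_g: R_g‖R_L = (180 × 166) / (180 + 166) = 86.36 kΩ.
V_out = 20.5 × 86.36 / (100 + 86.36) = 20.5 × 86.36/186.4 = 9.50 V.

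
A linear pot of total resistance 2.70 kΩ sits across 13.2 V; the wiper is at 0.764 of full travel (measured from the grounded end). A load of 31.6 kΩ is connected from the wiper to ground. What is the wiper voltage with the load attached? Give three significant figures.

V ≈ 9.93 V

The wiper splits the pot into (1−α)R = 637.2 Ω above and αR = 2063 Ω below.
Lower section ‖ load = 1936 Ω.
V_wiper = 13.2 × 1936/(637.2 + 1936) = 9.93 V.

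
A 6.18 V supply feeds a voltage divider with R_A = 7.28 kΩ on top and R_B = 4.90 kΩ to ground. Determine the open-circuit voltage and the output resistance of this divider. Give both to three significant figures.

V_th = 2.49 V, R_th = 2.93 kΩ

V_th is the open-circuit tap voltage: 6.18 × 4.90/(7.28 + 4.90) = 2.49 V.
With the supply zeroed, R_A and R_B appear in parallel from the tap: R_th = R_A‖R_B = (7.28 × 4.90)/12.18 = 2.93 kΩ.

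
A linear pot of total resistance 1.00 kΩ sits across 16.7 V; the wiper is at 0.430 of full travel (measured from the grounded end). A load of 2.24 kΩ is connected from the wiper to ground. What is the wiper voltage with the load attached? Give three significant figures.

The wiper splits the pot into (1−α)R = 570.0 Ω above and αR = 430.0 Ω below.
Lower section ‖ load = 360.7 Ω.
V_wiper = 16.7 × 360.7/(570.0 + 360.7) = 6.47 V.

V ≈ 6.47 V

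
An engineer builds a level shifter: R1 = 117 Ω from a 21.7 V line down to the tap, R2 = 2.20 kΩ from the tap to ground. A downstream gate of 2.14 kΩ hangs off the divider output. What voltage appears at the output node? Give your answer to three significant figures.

V_out ≈ 19.6 V

The load sits in parallel with R2: R2‖R_L = (2200 × 2140) / (2200 + 2140) = 1085 Ω.
V_out = 21.7 × 1085 / (117 + 1085) = 21.7 × 1085/1202 = 19.6 V.
(Unloaded it would have been 20.6 V.)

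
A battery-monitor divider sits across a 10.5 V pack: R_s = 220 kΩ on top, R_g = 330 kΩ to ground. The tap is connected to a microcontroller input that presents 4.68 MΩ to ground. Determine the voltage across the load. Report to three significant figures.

The load sits in parallel with R_g: R_g‖R_L = (330 × 4680) / (330 + 4680) = 308.3 kΩ.
V_out = 10.5 × 308.3 / (220 + 308.3) = 10.5 × 308.3/528.3 = 6.13 V.

V_out ≈ 6.13 V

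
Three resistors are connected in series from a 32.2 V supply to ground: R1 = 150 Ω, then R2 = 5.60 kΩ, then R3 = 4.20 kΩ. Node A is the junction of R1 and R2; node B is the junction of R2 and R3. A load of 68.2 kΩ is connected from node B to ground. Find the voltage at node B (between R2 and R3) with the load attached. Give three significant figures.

At node B, R3 is in parallel with the load: R3‖R_L = 3956 Ω.
Below node A the resistance is R2 + (R3‖R_L) = 9556 Ω, so V_A = 32.2 × 9556/9706 = 31.70 V.
Then V_B = V_A × (R3‖R_L)/(R2 + R3‖R_L) = 31.70 × 3956/9556 = 13.1 V.

V ≈ 13.1 V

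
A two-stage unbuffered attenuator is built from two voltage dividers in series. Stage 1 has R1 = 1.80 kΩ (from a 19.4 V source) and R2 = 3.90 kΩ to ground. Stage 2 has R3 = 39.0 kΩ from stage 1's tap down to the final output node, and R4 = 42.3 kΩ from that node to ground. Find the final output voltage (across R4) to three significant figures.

V_out ≈ 6.80 V

Stage 2 presents R3+R4 = 81.30 kΩ as a load on stage 1's tap.
Stage 1's lower leg becomes R2‖(R3+R4) = 3.721 kΩ, so V_mid = 19.4 × 3.721/5.521 = 13.08 V.
Stage 2 is itself unloaded: V_out = V_mid × R4/(R3+R4) = 13.08 × 42.3/81.30 = 6.80 V.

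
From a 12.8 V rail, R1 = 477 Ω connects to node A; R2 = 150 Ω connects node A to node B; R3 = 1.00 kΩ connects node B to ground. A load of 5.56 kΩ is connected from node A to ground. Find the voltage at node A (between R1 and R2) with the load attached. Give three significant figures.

Below node A the series string R2+R3 = 1150 Ω sits in parallel with the 5560 Ω load: 952.9 Ω.
V_A = 12.8 × 952.9/(477 + 952.9) = 8.53 V.

V ≈ 8.53 V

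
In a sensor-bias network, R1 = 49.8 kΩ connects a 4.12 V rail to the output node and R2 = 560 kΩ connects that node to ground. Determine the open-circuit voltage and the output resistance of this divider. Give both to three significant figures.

V_th = 3.78 V, R_th = 45.7 kΩ

V_th is the open-circuit tap voltage: 4.12 × 560/(49.8 + 560) = 3.78 V.
With the supply zeroed, R1 and R2 appear in parallel from the tap: R_th = R1‖R2 = (49.8 × 560)/609.8 = 45.7 kΩ.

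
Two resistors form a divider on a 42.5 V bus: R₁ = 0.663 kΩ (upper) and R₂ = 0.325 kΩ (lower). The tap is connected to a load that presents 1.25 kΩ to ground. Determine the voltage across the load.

The load sits in parallel with R₂: R₂‖R_L = (325 × 1250) / (325 + 1250) = 257.9 Ω.
V_out = 42.5 × 257.9 / (663 + 257.9) = 42.5 × 257.9/920.9 = 11.9 V.

V_out ≈ 11.9 V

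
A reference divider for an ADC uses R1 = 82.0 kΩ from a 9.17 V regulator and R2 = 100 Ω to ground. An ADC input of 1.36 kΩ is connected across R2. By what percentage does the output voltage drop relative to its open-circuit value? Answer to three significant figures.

The divider's output (Thévenin) resistance is R1‖R2 = 99.88 Ω.
Fractional drop under load = R_th/(R_th + R_L) = 99.88 / (99.88 + 1360) = 0.06842.
So the output falls by 6.84 %.

6.84 %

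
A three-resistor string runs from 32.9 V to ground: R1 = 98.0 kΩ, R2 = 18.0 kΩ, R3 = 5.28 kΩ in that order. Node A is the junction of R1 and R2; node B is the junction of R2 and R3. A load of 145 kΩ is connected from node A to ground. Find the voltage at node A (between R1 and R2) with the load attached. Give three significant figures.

V ≈ 5.59 V

Below node A the series string R2+R3 = 23.28 kΩ sits in parallel with the 145 kΩ load: 20.06 kΩ.
V_A = 32.9 × 20.06/(98.0 + 20.06) = 5.59 V.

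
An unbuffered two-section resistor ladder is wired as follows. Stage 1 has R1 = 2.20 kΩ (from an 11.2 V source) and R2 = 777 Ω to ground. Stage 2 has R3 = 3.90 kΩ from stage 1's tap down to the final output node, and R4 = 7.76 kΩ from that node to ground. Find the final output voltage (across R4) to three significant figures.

V_out ≈ 1.85 V

Stage 2 presents R3+R4 = 11660 Ω as a load on stage 1's tap.
Stage 1's lower leg becomes R2‖(R3+R4) = 728.5 Ω, so V_mid = 11.2 × 728.5/2928 = 2.786 V.
Stage 2 is itself unloaded: V_out = V_mid × R4/(R3+R4) = 2.786 × 7760/11660 = 1.85 V.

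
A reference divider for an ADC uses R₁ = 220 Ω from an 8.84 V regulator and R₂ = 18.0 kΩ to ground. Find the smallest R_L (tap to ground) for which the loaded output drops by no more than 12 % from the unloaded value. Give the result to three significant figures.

R_L(min) ≈ 1.59 kΩ

Output resistance R_th = R₁‖R₂ = (220 × 18000)/18220 = 217.3 Ω.
The fractional drop is R_th/(R_th + R_L); requiring this ≤ 0.120 gives R_L ≥ R_th(1/0.120 − 1) = 217.3 × 7.333 = 1.59 kΩ.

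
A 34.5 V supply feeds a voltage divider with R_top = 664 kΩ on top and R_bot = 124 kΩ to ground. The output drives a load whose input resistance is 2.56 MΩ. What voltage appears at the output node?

The load sits in parallel with R_bot: R_bot‖R_L = (124 × 2560) / (124 + 2560) = 118.3 kΩ.
V_out = 34.5 × 118.3 / (664 + 118.3) = 34.5 × 118.3/782.3 = 5.22 V.
(Unloaded it would have been 5.43 V.)

V_out ≈ 5.22 V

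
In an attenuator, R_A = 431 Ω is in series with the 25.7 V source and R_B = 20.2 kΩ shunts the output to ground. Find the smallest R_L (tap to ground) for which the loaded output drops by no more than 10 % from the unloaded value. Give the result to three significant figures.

Output resistance R_th = R_A‖R_B = (431 × 20200)/20630 = 422.0 Ω.
The fractional drop is R_th/(R_th + R_L); requiring this ≤ 0.100 gives R_L ≥ R_th(1/0.100 − 1) = 422.0 × 9.000 = 3.80 kΩ.

R_L(min) ≈ 3.80 kΩ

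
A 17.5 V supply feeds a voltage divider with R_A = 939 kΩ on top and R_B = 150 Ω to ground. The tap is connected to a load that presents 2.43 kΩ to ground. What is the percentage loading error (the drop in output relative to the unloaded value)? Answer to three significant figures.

The divider's output (Thévenin) resistance is R_A‖R_B = 150.0 Ω.
Fractional drop under load = R_th/(R_th + R_L) = 150.0 / (150.0 + 2430) = 0.05813.
So the output falls by 5.81 %.

5.81 %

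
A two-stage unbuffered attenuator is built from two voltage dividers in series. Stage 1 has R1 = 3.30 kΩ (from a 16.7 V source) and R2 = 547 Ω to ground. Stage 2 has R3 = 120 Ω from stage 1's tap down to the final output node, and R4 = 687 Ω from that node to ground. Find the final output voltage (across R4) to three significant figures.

Stage 2 presents R3+R4 = 807.0 Ω as a load on stage 1's tap.
Stage 1's lower leg becomes R2‖(R3+R4) = 326.0 Ω, so V_mid = 16.7 × 326.0/3626 = 1.502 V.
Stage 2 is itself unloaded: V_out = V_mid × R4/(R3+R4) = 1.502 × 687/807.0 = 1.28 V.

V_out ≈ 1.28 V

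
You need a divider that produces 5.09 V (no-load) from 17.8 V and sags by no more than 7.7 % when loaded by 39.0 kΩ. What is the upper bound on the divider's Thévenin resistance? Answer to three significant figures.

Loading drop = R_th/(R_th + R_L) ≤ 0.0770, so R_th ≤ R_L · ε/(1−ε) = 39.0 kΩ × 0.0770/0.9230 = 3.25 kΩ.
(Any R1, R2 with R2/(R1+R2) = 0.286 and R1‖R2 ≤ 3.25 kΩ will meet the spec.)

R_th ≤ 3.25 kΩ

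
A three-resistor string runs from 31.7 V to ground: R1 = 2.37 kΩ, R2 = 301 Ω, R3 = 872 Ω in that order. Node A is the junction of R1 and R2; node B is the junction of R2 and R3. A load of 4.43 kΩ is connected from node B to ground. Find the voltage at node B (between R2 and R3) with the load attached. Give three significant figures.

At node B, R3 is in parallel with the load: R3‖R_L = 728.6 Ω.
Below node A the resistance is R2 + (R3‖R_L) = 1030 Ω, so V_A = 31.7 × 1030/3400 = 9.601 V.
Then V_B = V_A × (R3‖R_L)/(R2 + R3‖R_L) = 9.601 × 728.6/1030 = 6.79 V.

V ≈ 6.79 V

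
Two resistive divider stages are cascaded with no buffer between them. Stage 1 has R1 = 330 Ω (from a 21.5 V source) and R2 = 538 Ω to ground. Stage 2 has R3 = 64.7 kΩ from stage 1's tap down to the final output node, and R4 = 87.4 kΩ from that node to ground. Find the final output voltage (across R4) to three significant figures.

V_out ≈ 7.65 V

Stage 2 presents R3+R4 = 152100 Ω as a load on stage 1's tap.
Stage 1's lower leg becomes R2‖(R3+R4) = 536.1 Ω, so V_mid = 21.5 × 536.1/866.1 = 13.31 V.
Stage 2 is itself unloaded: V_out = V_mid × R4/(R3+R4) = 13.31 × 87400/152100 = 7.65 V.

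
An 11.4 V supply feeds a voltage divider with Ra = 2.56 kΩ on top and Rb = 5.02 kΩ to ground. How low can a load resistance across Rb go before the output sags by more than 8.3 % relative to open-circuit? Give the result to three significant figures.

Output resistance R_th = Ra‖Rb = (2.56 × 5.02)/7.580 = 1.695 kΩ.
The fractional drop is R_th/(R_th + R_L); requiring this ≤ 0.0830 gives R_L ≥ R_th(1/0.0830 − 1) = 1.695 × 11.05 = 18.7 kΩ.

R_L(min) ≈ 18.7 kΩ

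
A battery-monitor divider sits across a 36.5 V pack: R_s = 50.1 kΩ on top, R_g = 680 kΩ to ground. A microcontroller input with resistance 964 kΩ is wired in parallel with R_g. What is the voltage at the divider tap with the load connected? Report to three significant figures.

The load sits in parallel with R_g: R_g‖R_L = (680 × 964) / (680 + 964) = 398.7 kΩ.
V_out = 36.5 × 398.7 / (50.1 + 398.7) = 36.5 × 398.7/448.8 = 32.4 V.

V_out ≈ 32.4 V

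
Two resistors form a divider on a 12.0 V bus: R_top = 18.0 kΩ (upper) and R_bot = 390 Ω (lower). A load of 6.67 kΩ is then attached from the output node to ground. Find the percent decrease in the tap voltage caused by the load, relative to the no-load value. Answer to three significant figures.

The divider's output (Thévenin) resistance is R_top‖R_bot = 381.7 Ω.
Fractional drop under load = R_th/(R_th + R_L) = 381.7 / (381.7 + 6670) = 0.05413.
So the output falls by 5.41 %.

5.41 %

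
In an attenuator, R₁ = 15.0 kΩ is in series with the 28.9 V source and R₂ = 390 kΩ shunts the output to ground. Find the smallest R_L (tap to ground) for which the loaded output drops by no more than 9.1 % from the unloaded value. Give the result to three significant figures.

Output resistance R_th = R₁‖R₂ = (15.0 × 390)/405.0 = 14.44 kΩ.
The fractional drop is R_th/(R_th + R_L); requiring this ≤ 0.0910 gives R_L ≥ R_th(1/0.0910 − 1) = 14.44 × 9.989 = 144 kΩ.

R_L(min) ≈ 144 kΩ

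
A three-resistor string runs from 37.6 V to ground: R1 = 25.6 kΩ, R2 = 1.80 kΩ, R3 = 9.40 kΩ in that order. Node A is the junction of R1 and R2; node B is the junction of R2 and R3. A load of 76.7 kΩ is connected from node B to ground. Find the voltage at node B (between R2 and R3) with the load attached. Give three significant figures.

At node B, R3 is in parallel with the load: R3‖R_L = 8.374 kΩ.
Below node A the resistance is R2 + (R3‖R_L) = 10.17 kΩ, so V_A = 37.6 × 10.17/35.77 = 10.69 V.
Then V_B = V_A × (R3‖R_L)/(R2 + R3‖R_L) = 10.69 × 8.374/10.17 = 8.80 V.

V ≈ 8.80 V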